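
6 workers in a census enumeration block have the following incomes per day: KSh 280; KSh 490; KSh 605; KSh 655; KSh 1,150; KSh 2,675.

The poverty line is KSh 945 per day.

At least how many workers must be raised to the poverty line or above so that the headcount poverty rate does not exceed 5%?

4 of the 6 workers are poor, so H = 4/6 = 0.667.
A headcount ratio of at most 5% allows at most ⌊0.05 × 6⌋ = 0 poor workers.
So at least 4 − 0 = 4 must be lifted.

4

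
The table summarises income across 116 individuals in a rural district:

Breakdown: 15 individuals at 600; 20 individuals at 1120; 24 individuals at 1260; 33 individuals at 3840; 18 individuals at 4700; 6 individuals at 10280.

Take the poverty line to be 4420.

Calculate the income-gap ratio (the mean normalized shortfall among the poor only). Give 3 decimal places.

0.537

Below the line: 15×600, 20×1120, 24×1260, 33×3840 (q = 92 of N = 116).
Relative gaps: 0.8643 (×15), 0.7466 (×20), 0.7149 (×24), 0.1312 (×33); sum = 49.384615.
The income-gap ratio divides by q (the poor only): 49.384615 / 92 = 0.537.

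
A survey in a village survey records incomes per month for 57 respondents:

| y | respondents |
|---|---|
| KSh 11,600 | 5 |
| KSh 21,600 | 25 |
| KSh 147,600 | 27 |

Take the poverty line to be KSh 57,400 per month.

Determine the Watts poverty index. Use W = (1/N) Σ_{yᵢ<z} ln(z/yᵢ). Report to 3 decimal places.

0.569

Incomes under z: 5×KSh 11,600, 25×KSh 21,600 (q = 30 of N = 57).
Log gaps: ln(57400/11600) = 1.5990 (×5); ln(57400/21600) = 0.9774 (×25).
W = 32.428971 / 57 = 0.569.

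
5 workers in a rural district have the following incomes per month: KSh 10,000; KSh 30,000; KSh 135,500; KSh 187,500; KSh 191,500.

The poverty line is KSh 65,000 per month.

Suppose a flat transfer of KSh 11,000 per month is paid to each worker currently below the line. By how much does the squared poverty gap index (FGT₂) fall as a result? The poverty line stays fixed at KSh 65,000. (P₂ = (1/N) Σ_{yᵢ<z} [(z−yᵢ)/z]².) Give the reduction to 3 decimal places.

0.082

Before: below the line — KSh 10,000, KSh 30,000; squared poverty gap index (FGT₂) = 0.20118.
After the KSh 11,000 transfer: below the line — KSh 21,000, KSh 41,000; squared poverty gap index (FGT₂) = 0.11891.
Reduction = 0.20118 − 0.11891 = 0.082.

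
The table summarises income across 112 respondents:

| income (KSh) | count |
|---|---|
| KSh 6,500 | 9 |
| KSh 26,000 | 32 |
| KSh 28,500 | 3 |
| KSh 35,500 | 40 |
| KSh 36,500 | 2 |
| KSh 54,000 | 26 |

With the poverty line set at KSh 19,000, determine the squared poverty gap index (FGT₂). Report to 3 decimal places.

0.035

Below the line: 9×KSh 6,500 (q = 9 of N = 112).
Normalized shortfalls: (19000−6500)/19000 = 0.6579 (×9).
Squared: 0.4328 (×9).
Sum = 3.895429; P₂ = 3.895429 / 112 = 0.035.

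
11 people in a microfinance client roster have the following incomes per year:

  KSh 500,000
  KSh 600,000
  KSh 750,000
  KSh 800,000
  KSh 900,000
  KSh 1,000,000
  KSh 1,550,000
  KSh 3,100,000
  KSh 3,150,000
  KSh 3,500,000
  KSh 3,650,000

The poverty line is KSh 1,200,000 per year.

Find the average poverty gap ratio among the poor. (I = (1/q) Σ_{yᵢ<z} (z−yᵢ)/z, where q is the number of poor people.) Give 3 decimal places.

0.368

Incomes under z: KSh 500,000, KSh 600,000, KSh 750,000, KSh 800,000, KSh 900,000, KSh 1,000,000 (q = 6 of N = 11).
Shortfall ratios (z−y)/z: 0.5833, 0.5000, 0.3750, 0.3333, 0.2500, 0.1667; sum = 2.208333.
The income-gap ratio divides by q (the poor only): 2.208333 / 6 = 0.368.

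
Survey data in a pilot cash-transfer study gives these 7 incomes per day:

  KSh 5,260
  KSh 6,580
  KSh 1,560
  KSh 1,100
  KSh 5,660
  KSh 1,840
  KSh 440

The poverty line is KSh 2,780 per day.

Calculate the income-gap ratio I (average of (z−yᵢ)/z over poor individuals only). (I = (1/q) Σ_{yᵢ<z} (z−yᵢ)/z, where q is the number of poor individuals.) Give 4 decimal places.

0.5558

Poor units: KSh 440, KSh 1,100, KSh 1,560, KSh 1,840 (q = 4 of N = 7).
Relative gaps: 0.8417, 0.6043, 0.4388, 0.3381; sum = 2.223022.
I averages over the q = 4 poor units only: 2.223022 / 4 = 0.5558.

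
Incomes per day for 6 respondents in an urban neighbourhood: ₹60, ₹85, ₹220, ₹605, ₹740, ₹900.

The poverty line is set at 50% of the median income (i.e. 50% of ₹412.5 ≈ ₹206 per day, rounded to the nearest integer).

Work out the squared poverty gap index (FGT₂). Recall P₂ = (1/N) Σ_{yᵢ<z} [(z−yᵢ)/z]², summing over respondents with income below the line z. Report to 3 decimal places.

0.141

Below z: ₹60, ₹85 (q = 2 of N = 6).
Relative gaps: (206−60)/206 = 0.7087; (206−85)/206 = 0.5874.
Squared: 0.5023; 0.3450.
Sum = 0.847323; P₂ = 0.847323 / 6 = 0.141.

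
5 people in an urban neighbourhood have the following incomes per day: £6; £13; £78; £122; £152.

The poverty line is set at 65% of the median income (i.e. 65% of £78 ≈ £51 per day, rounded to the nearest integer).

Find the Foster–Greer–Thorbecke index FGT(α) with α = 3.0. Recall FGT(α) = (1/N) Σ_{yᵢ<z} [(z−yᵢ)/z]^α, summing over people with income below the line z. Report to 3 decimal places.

0.220

Below the line: £6, £13 (q = 2 of N = 5).
Gap ratios (z−y)/z: (51−6)/51 = 0.8824; (51−13)/51 = 0.7451.
Raised to α = 3.0: 0.68695; 0.41366.
Sum = 1.100610; FGT(3.0) = 1.100610 / 5 = 0.220.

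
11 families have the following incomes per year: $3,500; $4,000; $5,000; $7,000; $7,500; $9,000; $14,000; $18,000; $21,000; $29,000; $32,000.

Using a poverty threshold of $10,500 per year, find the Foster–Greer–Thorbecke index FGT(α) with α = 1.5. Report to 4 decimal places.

Incomes under z: $3,500, $4,000, $5,000, $7,000, $7,500, $9,000 (q = 6 of N = 11).
Shortfall ratios: (10500−3500)/10500 = 0.6667; (10500−4000)/10500 = 0.6190; (10500−5000)/10500 = 0.5238; (10500−7000)/10500 = 0.3333; (10500−7500)/10500 = 0.2857; (10500−9000)/10500 = 0.1429.
Raised to α = 1.5: 0.54433; 0.48706; 0.37911; 0.19245; 0.15272; 0.05399.
Sum = 1.809666; FGT(1.5) = 1.809666 / 11 = 0.1645.

0.1645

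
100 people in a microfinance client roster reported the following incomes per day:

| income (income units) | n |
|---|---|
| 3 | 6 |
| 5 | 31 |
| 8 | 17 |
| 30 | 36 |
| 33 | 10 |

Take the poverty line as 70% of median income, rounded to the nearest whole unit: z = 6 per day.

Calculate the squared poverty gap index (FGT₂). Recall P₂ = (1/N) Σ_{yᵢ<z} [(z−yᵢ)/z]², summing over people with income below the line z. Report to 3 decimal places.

0.024

Below the line: 6×3, 31×5 (q = 37 of N = 100).
Normalized shortfalls: (6−3)/6 = 0.5000 (×6); (6−5)/6 = 0.1667 (×31).
Squared: 0.2500 (×6); 0.0278 (×31).
Sum = 2.361111; P₂ = 2.361111 / 100 = 0.024.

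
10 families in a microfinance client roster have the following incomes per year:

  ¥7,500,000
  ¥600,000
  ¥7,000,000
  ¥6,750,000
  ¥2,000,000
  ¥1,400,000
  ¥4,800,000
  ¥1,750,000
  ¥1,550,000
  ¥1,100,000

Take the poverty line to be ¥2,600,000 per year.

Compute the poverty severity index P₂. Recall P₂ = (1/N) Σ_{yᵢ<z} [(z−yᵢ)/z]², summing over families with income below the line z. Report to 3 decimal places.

Below z: ¥600,000, ¥1,100,000, ¥1,400,000, ¥1,550,000, ¥1,750,000, ¥2,000,000 (q = 6 of N = 10).
Shortfall ratios: (2600000−600000)/2600000 = 0.7692; (2600000−1100000)/2600000 = 0.5769; (2600000−1400000)/2600000 = 0.4615; (2600000−1550000)/2600000 = 0.4038; (2600000−1750000)/2600000 = 0.3269; (2600000−2000000)/2600000 = 0.2308.
Squared: 0.5917; 0.3328; 0.2130; 0.1631; 0.1069; 0.0533.
Sum = 1.460799; P₂ = 1.460799 / 10 = 0.146.

0.146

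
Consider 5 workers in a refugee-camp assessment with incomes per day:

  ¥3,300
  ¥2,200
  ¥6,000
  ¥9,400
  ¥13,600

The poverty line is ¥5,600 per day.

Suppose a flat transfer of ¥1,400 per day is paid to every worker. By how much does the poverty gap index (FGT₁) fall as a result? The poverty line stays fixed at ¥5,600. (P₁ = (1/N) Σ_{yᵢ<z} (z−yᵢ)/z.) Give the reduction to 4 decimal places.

0.1000

Before: below the line — ¥2,200, ¥3,300; poverty gap index (FGT₁) = 0.203571.
After the ¥1,400 transfer: below the line — ¥3,600, ¥4,700; poverty gap index (FGT₁) = 0.103571.
Reduction = 0.203571 − 0.103571 = 0.1000.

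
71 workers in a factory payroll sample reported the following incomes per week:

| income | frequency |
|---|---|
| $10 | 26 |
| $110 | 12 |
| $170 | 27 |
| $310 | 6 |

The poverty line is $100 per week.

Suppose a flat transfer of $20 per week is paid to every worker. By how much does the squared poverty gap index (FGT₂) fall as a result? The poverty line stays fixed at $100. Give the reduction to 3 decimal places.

0.117

Before: below the line — 26×$10; squared poverty gap index (FGT₂) = 0.29662.
After the $20 transfer: below the line — 26×$30; squared poverty gap index (FGT₂) = 0.17944.
Reduction = 0.29662 − 0.17944 = 0.117.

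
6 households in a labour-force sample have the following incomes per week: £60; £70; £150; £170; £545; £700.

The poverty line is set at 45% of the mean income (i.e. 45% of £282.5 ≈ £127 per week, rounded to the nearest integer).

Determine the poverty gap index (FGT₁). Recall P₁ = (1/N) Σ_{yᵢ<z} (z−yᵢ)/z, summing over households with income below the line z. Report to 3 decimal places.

0.163

Below the line: £60, £70 (q = 2 of N = 6).
Shortfall ratios: (127−60)/127 = 0.5276; (127−70)/127 = 0.4488.
Sum of shortfalls = 0.976378; P₁ averages over all N: 0.976378 / 6 = 0.163.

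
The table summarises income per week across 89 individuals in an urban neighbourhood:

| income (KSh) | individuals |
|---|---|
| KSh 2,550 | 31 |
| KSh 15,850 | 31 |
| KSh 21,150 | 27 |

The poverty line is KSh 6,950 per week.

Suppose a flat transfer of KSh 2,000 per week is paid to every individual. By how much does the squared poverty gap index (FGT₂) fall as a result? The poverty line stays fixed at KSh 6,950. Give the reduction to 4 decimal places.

0.0981

Before: below the line — 31×KSh 2,550; squared poverty gap index (FGT₂) = 0.139607.
After the KSh 2,000 transfer: below the line — 31×KSh 4,550; squared poverty gap index (FGT₂) = 0.041536.
Reduction = 0.139607 − 0.041536 = 0.0981.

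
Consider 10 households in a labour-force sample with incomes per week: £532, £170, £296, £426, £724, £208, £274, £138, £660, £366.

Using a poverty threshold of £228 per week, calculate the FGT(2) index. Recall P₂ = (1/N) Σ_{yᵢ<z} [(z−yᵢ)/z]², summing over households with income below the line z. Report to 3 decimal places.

0.023

Below z: £138, £170, £208 (q = 3 of N = 10).
Normalized shortfalls: (228−138)/228 = 0.3947; (228−170)/228 = 0.2544; (228−208)/228 = 0.0877.
Squared: 0.1558; 0.0647; 0.0077.
Sum = 0.228224; P₂ = 0.228224 / 10 = 0.023.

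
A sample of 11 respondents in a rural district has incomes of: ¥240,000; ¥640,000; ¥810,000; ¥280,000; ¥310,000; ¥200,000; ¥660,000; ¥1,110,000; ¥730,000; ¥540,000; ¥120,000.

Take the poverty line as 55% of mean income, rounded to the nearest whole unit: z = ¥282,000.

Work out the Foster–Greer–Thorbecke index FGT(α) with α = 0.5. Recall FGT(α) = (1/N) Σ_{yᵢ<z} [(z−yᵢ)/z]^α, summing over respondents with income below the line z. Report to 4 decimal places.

Below z: ¥120,000, ¥200,000, ¥240,000, ¥280,000 (q = 4 of N = 11).
Shortfall ratios: (282000−120000)/282000 = 0.5745; (282000−200000)/282000 = 0.2908; (282000−240000)/282000 = 0.1489; (282000−280000)/282000 = 0.0071.
Raised to α = 0.5: 0.75794; 0.53924; 0.38592; 0.08422.
Sum = 1.767315; FGT(0.5) = 1.767315 / 11 = 0.1607.

0.1607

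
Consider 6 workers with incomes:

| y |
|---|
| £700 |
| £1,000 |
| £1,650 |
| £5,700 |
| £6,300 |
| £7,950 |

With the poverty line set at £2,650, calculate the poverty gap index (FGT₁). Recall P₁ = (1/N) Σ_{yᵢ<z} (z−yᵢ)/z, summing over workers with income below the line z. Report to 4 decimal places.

Below z: £700, £1,000, £1,650 (q = 3 of N = 6).
Gap ratios (z−y)/z: (2650−700)/2650 = 0.7358; (2650−1000)/2650 = 0.6226; (2650−1650)/2650 = 0.3774.
Sum of shortfalls = 1.735849; P₁ averages over all N: 1.735849 / 6 = 0.2893.

0.2893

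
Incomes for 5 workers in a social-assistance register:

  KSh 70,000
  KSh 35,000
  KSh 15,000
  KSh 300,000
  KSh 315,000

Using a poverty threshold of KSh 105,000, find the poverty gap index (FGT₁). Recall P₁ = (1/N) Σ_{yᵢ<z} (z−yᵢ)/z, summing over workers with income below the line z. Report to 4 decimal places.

Below the line: KSh 15,000, KSh 35,000, KSh 70,000 (q = 3 of N = 5).
Gap ratios (z−y)/z: (105000−15000)/105000 = 0.8571; (105000−35000)/105000 = 0.6667; (105000−70000)/105000 = 0.3333.
Σ = 1.857143. Dividing by the full population N = 5 gives P₁ = 0.3714.

0.3714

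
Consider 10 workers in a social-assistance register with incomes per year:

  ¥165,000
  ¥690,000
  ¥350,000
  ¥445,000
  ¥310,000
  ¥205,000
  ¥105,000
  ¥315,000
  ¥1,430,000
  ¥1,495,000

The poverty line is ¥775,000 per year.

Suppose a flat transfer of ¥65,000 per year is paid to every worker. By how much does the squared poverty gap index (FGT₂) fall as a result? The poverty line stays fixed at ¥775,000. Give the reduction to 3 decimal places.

0.073

Before: below the line — ¥105,000, ¥165,000, ¥205,000, ¥310,000, ¥315,000, ¥350,000, ¥445,000, ¥690,000; squared poverty gap index (FGT₂) = 0.31142.
After the ¥65,000 transfer: below the line — ¥170,000, ¥230,000, ¥270,000, ¥375,000, ¥380,000, ¥415,000, ¥510,000, ¥755,000; squared poverty gap index (FGT₂) = 0.23881.
Reduction = 0.31142 − 0.23881 = 0.073.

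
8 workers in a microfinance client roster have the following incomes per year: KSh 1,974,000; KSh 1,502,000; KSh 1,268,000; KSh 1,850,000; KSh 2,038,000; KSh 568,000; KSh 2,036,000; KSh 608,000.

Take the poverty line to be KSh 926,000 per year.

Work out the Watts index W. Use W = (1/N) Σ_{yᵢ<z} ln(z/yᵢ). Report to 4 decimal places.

0.1137

Incomes under z: KSh 568,000, KSh 608,000 (q = 2 of N = 8).
Log gaps: ln(926000/568000) = 0.4888; ln(926000/608000) = 0.4207.
W = 0.909452 / 8 = 0.1137.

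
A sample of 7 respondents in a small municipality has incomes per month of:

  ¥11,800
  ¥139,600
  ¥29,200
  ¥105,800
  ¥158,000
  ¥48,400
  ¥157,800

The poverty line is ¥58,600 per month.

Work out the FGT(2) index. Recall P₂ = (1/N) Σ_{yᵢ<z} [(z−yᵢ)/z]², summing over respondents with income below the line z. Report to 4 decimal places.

Below z: ¥11,800, ¥29,200, ¥48,400 (q = 3 of N = 7).
Normalized shortfalls: (58600−11800)/58600 = 0.7986; (58600−29200)/58600 = 0.5017; (58600−48400)/58600 = 0.1741.
Squared: 0.6378; 0.2517; 0.0303.
Sum = 0.919824; P₂ = 0.919824 / 7 = 0.1314.

0.1314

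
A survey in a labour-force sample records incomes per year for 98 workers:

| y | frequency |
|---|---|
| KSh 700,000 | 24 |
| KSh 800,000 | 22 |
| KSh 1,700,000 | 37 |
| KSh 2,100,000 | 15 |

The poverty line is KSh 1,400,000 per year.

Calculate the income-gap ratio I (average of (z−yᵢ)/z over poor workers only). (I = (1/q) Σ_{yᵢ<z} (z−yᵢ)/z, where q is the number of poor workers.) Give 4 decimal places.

Incomes under z: 24×KSh 700,000, 22×KSh 800,000 (q = 46 of N = 98).
Shortfall ratios (z−y)/z: 0.5000 (×24), 0.4286 (×22); sum = 21.428571.
The income-gap ratio divides by q (the poor only): 21.428571 / 46 = 0.4658.

0.4658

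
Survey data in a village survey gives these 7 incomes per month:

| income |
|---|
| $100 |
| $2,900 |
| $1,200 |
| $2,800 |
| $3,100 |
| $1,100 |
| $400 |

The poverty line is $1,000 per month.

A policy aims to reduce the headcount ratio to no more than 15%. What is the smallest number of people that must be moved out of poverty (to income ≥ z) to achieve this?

2 of the 7 people are poor, so H = 2/7 = 0.286.
A headcount ratio of at most 15% allows at most ⌊0.15 × 7⌋ = 1 poor people.
So at least 2 − 1 = 1 must be lifted.

1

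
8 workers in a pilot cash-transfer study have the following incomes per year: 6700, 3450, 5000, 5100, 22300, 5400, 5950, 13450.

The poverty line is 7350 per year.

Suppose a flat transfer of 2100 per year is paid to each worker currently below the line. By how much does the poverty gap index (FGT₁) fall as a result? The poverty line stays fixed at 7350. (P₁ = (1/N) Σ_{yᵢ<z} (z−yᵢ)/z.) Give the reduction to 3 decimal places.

Before: below the line — 3450, 5000, 5100, 5400, 5950, 6700; poverty gap index (FGT₁) = 0.21259.
After the 2100 transfer: below the line — 5550, 7100, 7200; poverty gap index (FGT₁) = 0.03741.
Reduction = 0.21259 − 0.03741 = 0.175.

0.175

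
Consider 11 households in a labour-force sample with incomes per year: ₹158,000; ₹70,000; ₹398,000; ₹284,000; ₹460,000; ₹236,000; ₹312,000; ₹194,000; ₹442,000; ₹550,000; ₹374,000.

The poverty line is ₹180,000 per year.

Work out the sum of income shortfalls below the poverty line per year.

₹132,000

Below the line: ₹70,000, ₹158,000 (q = 2 of N = 11).
Individual gaps: 180000−70000 = 110000; 180000−158000 = 22000.
Aggregate gap = ₹132,000.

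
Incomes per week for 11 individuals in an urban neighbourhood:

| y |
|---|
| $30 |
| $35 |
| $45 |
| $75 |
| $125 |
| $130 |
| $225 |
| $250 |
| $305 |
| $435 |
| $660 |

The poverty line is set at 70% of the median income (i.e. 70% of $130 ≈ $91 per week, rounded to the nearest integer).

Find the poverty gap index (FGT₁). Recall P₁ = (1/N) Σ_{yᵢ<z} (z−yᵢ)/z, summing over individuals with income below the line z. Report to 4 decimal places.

Below the line: $30, $35, $45, $75 (q = 4 of N = 11).
Relative gaps: (91−30)/91 = 0.6703; (91−35)/91 = 0.6154; (91−45)/91 = 0.5055; (91−75)/91 = 0.1758.
Σ = 1.967033. Dividing by the full population N = 11 gives P₁ = 0.1788.

0.1788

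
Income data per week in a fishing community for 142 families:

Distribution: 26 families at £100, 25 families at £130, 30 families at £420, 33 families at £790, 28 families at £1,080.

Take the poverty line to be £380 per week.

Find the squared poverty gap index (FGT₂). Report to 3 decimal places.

Poor units: 26×£100, 25×£130 (q = 51 of N = 142).
Gap ratios (z−y)/z: (380−100)/380 = 0.7368 (×26); (380−130)/380 = 0.6579 (×25).
Squared: 0.5429 (×26); 0.4328 (×25).
Sum = 24.936981; P₂ = 24.936981 / 142 = 0.176.

0.176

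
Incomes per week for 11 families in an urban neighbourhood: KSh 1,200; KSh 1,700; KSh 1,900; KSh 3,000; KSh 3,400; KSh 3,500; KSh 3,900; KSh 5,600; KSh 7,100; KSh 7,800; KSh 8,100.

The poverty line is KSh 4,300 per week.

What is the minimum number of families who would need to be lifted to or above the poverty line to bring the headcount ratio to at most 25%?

7 of the 11 families are poor, so H = 7/11 = 0.636.
A headcount ratio of at most 25% allows at most ⌊0.25 × 11⌋ = 2 poor families.
So at least 7 − 2 = 5 must be lifted.

5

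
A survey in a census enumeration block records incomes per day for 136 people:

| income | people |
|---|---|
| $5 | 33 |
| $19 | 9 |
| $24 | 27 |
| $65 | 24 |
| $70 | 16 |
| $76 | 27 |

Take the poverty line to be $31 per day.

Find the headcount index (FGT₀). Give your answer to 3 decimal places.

69 of the 136 people have income below $31.
H = 69/136 = 0.507.

0.507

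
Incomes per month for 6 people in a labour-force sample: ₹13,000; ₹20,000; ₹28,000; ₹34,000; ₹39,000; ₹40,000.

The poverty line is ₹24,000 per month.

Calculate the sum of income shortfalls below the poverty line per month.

₹15,000

Incomes under z: ₹13,000, ₹20,000 (q = 2 of N = 6).
Individual gaps: 24000−13000 = 11000; 24000−20000 = 4000.
Aggregate gap = ₹15,000.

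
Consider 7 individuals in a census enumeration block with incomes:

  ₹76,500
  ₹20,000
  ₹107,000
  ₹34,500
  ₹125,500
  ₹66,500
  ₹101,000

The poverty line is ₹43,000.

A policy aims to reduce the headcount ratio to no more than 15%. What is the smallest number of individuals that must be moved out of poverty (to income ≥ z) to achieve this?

Currently q = 2 of N = 7 are below the line (H = 0.286).
A headcount ratio of at most 15% allows at most ⌊0.15 × 7⌋ = 1 poor individuals.
So at least 2 − 1 = 1 must be lifted.

1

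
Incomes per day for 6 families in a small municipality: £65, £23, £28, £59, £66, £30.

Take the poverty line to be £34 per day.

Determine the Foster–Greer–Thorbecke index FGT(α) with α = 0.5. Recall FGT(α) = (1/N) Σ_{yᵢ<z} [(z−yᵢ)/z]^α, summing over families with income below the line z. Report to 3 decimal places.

Below z: £23, £28, £30 (q = 3 of N = 6).
Normalized shortfalls: (34−23)/34 = 0.3235; (34−28)/34 = 0.1765; (34−30)/34 = 0.1176.
Raised to α = 0.5: 0.56880; 0.42008; 0.34300.
Sum = 1.331878; FGT(0.5) = 1.331878 / 6 = 0.222.

0.222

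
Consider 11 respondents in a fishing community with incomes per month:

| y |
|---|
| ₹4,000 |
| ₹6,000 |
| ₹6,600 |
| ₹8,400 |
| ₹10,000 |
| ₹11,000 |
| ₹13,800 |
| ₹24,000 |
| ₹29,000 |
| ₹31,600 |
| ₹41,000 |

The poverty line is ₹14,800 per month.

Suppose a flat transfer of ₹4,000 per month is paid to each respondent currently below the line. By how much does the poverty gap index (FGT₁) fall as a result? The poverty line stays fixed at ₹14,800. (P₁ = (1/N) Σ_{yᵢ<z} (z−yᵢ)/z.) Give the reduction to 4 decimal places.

Before: below the line — ₹4,000, ₹6,000, ₹6,600, ₹8,400, ₹10,000, ₹11,000, ₹13,800; poverty gap index (FGT₁) = 0.269042.
After the ₹4,000 transfer: below the line — ₹8,000, ₹10,000, ₹10,600, ₹12,400, ₹14,000; poverty gap index (FGT₁) = 0.116708.
Reduction = 0.269042 − 0.116708 = 0.1523.

0.1523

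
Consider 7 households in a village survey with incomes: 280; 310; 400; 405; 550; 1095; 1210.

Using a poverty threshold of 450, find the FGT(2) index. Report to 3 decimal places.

Below z: 280, 310, 400, 405 (q = 4 of N = 7).
Normalized shortfalls: (450−280)/450 = 0.3778; (450−310)/450 = 0.3111; (450−400)/450 = 0.1111; (450−405)/450 = 0.1000.
Squared: 0.1427; 0.0968; 0.0123; 0.0100.
Sum = 0.261852; P₂ = 0.261852 / 7 = 0.037.

0.037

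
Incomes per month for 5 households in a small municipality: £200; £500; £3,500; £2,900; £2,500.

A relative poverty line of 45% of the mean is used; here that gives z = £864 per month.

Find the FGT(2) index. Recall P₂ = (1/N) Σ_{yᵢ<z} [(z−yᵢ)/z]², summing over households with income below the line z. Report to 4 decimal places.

0.1536

Below the line: £200, £500 (q = 2 of N = 5).
Relative gaps: (864−200)/864 = 0.7685; (864−500)/864 = 0.4213.
Squared: 0.5906; 0.1775.
Sum = 0.768111; P₂ = 0.768111 / 5 = 0.1536.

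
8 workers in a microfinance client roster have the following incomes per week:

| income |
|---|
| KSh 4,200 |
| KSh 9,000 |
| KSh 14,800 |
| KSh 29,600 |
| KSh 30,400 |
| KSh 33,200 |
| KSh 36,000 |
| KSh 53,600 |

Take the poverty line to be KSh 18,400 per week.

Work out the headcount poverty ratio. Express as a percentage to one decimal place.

37.5%

3 of the 8 workers have income below KSh 18,400.
H = 3/8 = 37.5%.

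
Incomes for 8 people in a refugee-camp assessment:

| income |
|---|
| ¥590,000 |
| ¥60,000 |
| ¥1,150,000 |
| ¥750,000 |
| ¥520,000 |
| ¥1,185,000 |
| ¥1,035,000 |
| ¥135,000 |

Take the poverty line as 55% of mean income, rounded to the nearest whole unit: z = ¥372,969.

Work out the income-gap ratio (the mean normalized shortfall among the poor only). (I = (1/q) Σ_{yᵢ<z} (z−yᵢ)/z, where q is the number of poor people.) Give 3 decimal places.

0.739

Below z: ¥60,000, ¥135,000 (q = 2 of N = 8).
Shortfall ratios (z−y)/z: 0.8391, 0.6380; sum = 1.477168.
The income-gap ratio divides by q (the poor only): 1.477168 / 2 = 0.739.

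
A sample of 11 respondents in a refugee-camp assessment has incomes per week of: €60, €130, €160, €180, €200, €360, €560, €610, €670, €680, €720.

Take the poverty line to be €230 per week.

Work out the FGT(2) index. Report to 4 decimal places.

Incomes under z: €60, €130, €160, €180, €200 (q = 5 of N = 11).
Relative gaps: (230−60)/230 = 0.7391; (230−130)/230 = 0.4348; (230−160)/230 = 0.3043; (230−180)/230 = 0.2174; (230−200)/230 = 0.1304.
Squared: 0.5463; 0.1890; 0.0926; 0.0473; 0.0170.
Sum = 0.892250; P₂ = 0.892250 / 11 = 0.0811.

0.0811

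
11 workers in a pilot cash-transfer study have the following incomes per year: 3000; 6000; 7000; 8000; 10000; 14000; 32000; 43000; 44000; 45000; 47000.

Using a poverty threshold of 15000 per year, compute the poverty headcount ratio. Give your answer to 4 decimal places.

0.5455

6 of the 11 workers have income below 15000.
H = 6/11 = 0.5455.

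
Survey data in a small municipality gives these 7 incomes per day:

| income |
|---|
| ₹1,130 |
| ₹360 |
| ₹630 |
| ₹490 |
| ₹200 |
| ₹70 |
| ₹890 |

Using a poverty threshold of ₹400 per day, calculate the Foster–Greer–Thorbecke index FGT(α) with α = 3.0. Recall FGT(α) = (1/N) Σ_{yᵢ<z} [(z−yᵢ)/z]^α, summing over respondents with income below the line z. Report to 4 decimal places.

Poor units: ₹70, ₹200, ₹360 (q = 3 of N = 7).
Shortfall ratios: (400−70)/400 = 0.8250; (400−200)/400 = 0.5000; (400−360)/400 = 0.1000.
Raised to α = 3.0: 0.56152; 0.12500; 0.00100.
Sum = 0.687516; FGT(3.0) = 0.687516 / 7 = 0.0982.

0.0982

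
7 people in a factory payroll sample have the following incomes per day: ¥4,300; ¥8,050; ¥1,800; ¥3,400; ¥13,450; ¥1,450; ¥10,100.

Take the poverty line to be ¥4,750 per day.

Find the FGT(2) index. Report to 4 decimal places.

0.1369

Below z: ¥1,450, ¥1,800, ¥3,400, ¥4,300 (q = 4 of N = 7).
Shortfall ratios: (4750−1450)/4750 = 0.6947; (4750−1800)/4750 = 0.6211; (4750−3400)/4750 = 0.2842; (4750−4300)/4750 = 0.0947.
Squared: 0.4827; 0.3857; 0.0808; 0.0090.
Sum = 0.958116; P₂ = 0.958116 / 7 = 0.1369.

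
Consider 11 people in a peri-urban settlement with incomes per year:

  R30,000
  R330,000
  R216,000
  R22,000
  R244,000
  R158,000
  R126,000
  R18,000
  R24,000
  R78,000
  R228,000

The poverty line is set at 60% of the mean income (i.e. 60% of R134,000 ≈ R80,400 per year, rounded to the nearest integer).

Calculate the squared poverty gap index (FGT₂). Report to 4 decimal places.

0.1833

Below z: R18,000, R22,000, R24,000, R30,000, R78,000 (q = 5 of N = 11).
Gap ratios (z−y)/z: (80400−18000)/80400 = 0.7761; (80400−22000)/80400 = 0.7264; (80400−24000)/80400 = 0.7015; (80400−30000)/80400 = 0.6269; (80400−78000)/80400 = 0.0299.
Squared: 0.6024; 0.5276; 0.4921; 0.3930; 0.0009.
Sum = 2.015915; P₂ = 2.015915 / 11 = 0.1833.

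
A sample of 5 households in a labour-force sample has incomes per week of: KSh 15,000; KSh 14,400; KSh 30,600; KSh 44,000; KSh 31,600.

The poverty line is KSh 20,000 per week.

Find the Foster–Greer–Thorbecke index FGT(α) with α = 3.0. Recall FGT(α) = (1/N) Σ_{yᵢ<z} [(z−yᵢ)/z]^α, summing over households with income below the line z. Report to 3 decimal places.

Incomes under z: KSh 14,400, KSh 15,000 (q = 2 of N = 5).
Gap ratios (z−y)/z: (20000−14400)/20000 = 0.2800; (20000−15000)/20000 = 0.2500.
Raised to α = 3.0: 0.02195; 0.01562.
Sum = 0.037577; FGT(3.0) = 0.037577 / 5 = 0.008.

0.008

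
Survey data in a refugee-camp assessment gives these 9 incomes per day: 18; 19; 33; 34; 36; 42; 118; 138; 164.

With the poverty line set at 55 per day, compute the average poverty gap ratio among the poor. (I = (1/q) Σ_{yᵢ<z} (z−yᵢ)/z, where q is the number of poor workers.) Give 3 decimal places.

0.448

Incomes under z: 18, 19, 33, 34, 36, 42 (q = 6 of N = 9).
Relative gaps: 0.6727, 0.6545, 0.4000, 0.3818, 0.3455, 0.2364; sum = 2.690909.
I averages over the q = 6 poor units only: 2.690909 / 6 = 0.448.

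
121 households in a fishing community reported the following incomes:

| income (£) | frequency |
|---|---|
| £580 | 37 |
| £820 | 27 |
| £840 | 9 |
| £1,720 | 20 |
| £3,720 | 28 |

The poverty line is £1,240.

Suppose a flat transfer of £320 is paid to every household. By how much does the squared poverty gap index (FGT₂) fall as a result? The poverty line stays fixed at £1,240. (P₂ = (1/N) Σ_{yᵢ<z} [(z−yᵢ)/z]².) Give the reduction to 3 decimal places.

Before: below the line — 37×£580, 27×£820, 9×£840; squared poverty gap index (FGT₂) = 0.11997.
After the £320 transfer: below the line — 37×£900, 27×£1,140, 9×£1,160; squared poverty gap index (FGT₂) = 0.02475.
Reduction = 0.11997 − 0.02475 = 0.095.

0.095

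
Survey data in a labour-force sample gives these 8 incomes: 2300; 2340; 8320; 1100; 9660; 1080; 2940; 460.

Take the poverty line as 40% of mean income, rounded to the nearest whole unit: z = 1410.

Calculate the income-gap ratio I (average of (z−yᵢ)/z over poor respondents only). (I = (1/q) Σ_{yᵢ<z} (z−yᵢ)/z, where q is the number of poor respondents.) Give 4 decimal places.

Poor units: 460, 1080, 1100 (q = 3 of N = 8).
Relative gaps: 0.6738, 0.2340, 0.2199; sum = 1.127660.
The income-gap ratio divides by q (the poor only): 1.127660 / 3 = 0.3759.

0.3759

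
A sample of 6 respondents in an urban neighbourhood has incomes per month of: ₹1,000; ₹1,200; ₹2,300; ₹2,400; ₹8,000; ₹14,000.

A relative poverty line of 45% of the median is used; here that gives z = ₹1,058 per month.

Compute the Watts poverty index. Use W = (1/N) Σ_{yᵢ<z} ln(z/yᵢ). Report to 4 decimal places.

0.0094

Poor units: ₹1,000 (q = 1 of N = 6).
Log gaps: ln(1058/1000) = 0.0564.
W = 0.056380 / 6 = 0.0094.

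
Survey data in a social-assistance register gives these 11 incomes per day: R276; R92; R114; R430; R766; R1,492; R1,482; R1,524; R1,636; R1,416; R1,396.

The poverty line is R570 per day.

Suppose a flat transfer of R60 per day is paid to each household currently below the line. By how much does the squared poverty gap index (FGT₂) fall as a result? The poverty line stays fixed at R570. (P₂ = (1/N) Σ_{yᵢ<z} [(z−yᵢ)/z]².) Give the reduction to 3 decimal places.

0.042

Before: below the line — R92, R114, R276, R430; squared poverty gap index (FGT₂) = 0.15178.
After the R60 transfer: below the line — R152, R174, R336, R490; squared poverty gap index (FGT₂) = 0.10988.
Reduction = 0.15178 − 0.10988 = 0.042.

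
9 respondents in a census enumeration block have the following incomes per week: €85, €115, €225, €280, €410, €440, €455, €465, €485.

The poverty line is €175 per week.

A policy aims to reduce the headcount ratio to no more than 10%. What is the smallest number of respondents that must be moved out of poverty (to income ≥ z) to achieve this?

2

2 of the 9 respondents are poor, so H = 2/9 = 0.222.
A headcount ratio of at most 10% allows at most ⌊0.10 × 9⌋ = 0 poor respondents.
So at least 2 − 0 = 2 must be lifted.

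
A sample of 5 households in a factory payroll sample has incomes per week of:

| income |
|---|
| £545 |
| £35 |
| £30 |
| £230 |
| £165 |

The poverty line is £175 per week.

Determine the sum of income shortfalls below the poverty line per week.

Poor units: £30, £35, £165 (q = 3 of N = 5).
Individual gaps: 175−30 = 145; 175−35 = 140; 175−165 = 10.
Aggregate gap = £295.

£295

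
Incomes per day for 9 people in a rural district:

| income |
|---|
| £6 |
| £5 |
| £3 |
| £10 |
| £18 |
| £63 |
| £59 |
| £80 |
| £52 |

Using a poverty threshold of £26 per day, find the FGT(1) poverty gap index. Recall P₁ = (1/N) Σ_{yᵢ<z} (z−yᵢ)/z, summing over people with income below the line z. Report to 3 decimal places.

Incomes under z: £3, £5, £6, £10, £18 (q = 5 of N = 9).
Gap ratios (z−y)/z: (26−3)/26 = 0.8846; (26−5)/26 = 0.8077; (26−6)/26 = 0.7692; (26−10)/26 = 0.6154; (26−18)/26 = 0.3077.
Sum of shortfalls = 3.384615; P₁ averages over all N: 3.384615 / 9 = 0.376.

0.376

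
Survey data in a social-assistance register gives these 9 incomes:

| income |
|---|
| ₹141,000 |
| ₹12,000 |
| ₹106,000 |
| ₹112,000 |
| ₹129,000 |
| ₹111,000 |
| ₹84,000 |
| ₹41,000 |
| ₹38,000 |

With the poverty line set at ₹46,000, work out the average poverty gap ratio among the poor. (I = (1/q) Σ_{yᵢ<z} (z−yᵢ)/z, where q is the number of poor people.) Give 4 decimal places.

0.3406

Poor units: ₹12,000, ₹38,000, ₹41,000 (q = 3 of N = 9).
Relative gaps: 0.7391, 0.1739, 0.1087; sum = 1.021739.
The income-gap ratio divides by q (the poor only): 1.021739 / 3 = 0.3406.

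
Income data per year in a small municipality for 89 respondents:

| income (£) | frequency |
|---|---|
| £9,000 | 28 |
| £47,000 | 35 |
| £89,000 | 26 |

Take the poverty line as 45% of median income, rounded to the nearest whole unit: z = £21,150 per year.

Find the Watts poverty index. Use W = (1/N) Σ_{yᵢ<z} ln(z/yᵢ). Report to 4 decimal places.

0.2688

Below z: 28×£9,000 (q = 28 of N = 89).
Log shortfalls: ln(21150/9000) = 0.8544 (×28).
W = 23.923629 / 89 = 0.2688.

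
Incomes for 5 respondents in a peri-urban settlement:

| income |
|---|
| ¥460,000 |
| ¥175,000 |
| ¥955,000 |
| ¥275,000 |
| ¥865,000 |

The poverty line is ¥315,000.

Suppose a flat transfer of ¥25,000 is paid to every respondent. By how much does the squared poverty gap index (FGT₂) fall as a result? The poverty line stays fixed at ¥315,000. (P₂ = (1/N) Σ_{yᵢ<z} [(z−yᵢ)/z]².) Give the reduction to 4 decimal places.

Before: below the line — ¥175,000, ¥275,000; squared poverty gap index (FGT₂) = 0.042731.
After the ¥25,000 transfer: below the line — ¥200,000, ¥300,000; squared poverty gap index (FGT₂) = 0.027110.
Reduction = 0.042731 − 0.027110 = 0.0156.

0.0156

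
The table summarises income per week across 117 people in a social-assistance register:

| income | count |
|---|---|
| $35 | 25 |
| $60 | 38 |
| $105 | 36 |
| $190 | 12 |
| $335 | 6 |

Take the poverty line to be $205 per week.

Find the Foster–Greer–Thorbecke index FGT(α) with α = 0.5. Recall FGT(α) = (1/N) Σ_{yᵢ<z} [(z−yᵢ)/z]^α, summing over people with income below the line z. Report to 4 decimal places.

Poor units: 25×$35, 38×$60, 36×$105, 12×$190 (q = 111 of N = 117).
Gap ratios (z−y)/z: (205−35)/205 = 0.8293 (×25); (205−60)/205 = 0.7073 (×38); (205−105)/205 = 0.4878 (×36); (205−190)/205 = 0.0732 (×12).
Raised to α = 0.5: 0.91064 (×25); 0.84102 (×38); 0.69843 (×36); 0.27050 (×12).
Sum = 83.114359; FGT(0.5) = 83.114359 / 117 = 0.7104.

0.7104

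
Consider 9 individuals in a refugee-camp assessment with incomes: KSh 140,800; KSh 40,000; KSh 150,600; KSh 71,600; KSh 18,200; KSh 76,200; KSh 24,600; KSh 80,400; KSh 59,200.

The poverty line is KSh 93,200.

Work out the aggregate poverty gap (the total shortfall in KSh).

Incomes under z: KSh 18,200, KSh 24,600, KSh 40,000, KSh 59,200, KSh 71,600, KSh 76,200, KSh 80,400 (q = 7 of N = 9).
Individual gaps: 93200−18200 = 75000; 93200−24600 = 68600; 93200−40000 = 53200; 93200−59200 = 34000; 93200−71600 = 21600; 93200−76200 = 17000; 93200−80400 = 12800.
Aggregate gap = KSh 282,200.

KSh 282,200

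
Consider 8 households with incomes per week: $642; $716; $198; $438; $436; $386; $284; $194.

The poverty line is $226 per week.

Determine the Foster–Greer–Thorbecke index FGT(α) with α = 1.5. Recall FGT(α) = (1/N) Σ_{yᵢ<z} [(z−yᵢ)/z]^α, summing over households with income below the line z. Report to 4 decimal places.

Below z: $194, $198 (q = 2 of N = 8).
Relative gaps: (226−194)/226 = 0.1416; (226−198)/226 = 0.1239.
Raised to α = 1.5: 0.05328; 0.04361.
Sum = 0.096889; FGT(1.5) = 0.096889 / 8 = 0.0121.

0.0121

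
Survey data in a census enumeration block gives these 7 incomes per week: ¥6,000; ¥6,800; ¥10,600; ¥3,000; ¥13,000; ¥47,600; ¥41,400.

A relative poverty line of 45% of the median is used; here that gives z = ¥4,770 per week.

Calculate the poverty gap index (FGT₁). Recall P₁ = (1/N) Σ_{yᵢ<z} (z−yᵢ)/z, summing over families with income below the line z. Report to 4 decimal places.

0.0530

Below z: ¥3,000 (q = 1 of N = 7).
Shortfall ratios: (4770−3000)/4770 = 0.3711.
Σ = 0.371069. Dividing by the full population N = 7 gives P₁ = 0.0530.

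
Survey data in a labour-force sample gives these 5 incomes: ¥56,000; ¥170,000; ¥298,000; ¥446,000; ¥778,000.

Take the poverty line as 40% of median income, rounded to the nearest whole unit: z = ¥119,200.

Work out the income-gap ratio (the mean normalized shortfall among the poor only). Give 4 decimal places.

Poor units: ¥56,000 (q = 1 of N = 5).
Shortfall ratios (z−y)/z: 0.5302; sum = 0.530201.
The income-gap ratio divides by q (the poor only): 0.530201 / 1 = 0.5302.

0.5302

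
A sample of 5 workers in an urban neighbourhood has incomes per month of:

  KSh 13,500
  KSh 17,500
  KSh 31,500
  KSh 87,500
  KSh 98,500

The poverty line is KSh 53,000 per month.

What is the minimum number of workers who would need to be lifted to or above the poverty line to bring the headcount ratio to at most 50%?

3 of the 5 workers are poor, so H = 3/5 = 0.600.
A headcount ratio of at most 50% allows at most ⌊0.50 × 5⌋ = 2 poor workers.
So at least 3 − 2 = 1 must be lifted.

1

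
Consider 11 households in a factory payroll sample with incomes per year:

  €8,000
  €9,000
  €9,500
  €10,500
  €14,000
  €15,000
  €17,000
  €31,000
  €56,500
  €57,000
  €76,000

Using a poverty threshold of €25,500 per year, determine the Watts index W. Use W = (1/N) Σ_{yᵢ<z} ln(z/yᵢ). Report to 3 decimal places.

Incomes under z: €8,000, €9,000, €9,500, €10,500, €14,000, €15,000, €17,000 (q = 7 of N = 11).
Log shortfalls: ln(25500/8000) = 1.1592; ln(25500/9000) = 1.0415; ln(25500/9500) = 0.9874; ln(25500/10500) = 0.8873; ln(25500/14000) = 0.5996; ln(25500/15000) = 0.5306; ln(25500/17000) = 0.4055.
W = 5.611095 / 11 = 0.510.

0.510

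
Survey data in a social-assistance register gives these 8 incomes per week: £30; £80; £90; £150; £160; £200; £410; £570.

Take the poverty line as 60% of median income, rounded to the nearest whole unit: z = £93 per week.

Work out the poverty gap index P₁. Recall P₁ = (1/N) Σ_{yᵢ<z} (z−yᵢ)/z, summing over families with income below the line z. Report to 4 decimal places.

Below the line: £30, £80, £90 (q = 3 of N = 8).
Gap ratios (z−y)/z: (93−30)/93 = 0.6774; (93−80)/93 = 0.1398; (93−90)/93 = 0.0323.
Sum of shortfalls = 0.849462; P₁ averages over all N: 0.849462 / 8 = 0.1062.

0.1062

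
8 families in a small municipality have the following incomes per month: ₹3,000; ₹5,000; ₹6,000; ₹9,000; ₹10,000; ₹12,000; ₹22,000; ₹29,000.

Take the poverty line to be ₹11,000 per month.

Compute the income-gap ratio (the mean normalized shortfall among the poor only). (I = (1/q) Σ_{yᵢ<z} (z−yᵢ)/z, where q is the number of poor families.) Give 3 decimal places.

0.400

Below the line: ₹3,000, ₹5,000, ₹6,000, ₹9,000, ₹10,000 (q = 5 of N = 8).
Shortfall ratios (z−y)/z: 0.7273, 0.5455, 0.4545, 0.1818, 0.0909; sum = 2.000000.
The income-gap ratio divides by q (the poor only): 2.000000 / 5 = 0.400.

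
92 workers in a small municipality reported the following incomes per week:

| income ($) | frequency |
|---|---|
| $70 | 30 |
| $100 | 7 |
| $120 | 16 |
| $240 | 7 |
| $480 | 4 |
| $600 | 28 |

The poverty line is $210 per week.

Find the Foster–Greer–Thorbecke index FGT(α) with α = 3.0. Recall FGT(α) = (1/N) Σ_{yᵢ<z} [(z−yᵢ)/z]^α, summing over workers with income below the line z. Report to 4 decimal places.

0.1212

Below z: 30×$70, 7×$100, 16×$120 (q = 53 of N = 92).
Shortfall ratios: (210−70)/210 = 0.6667 (×30); (210−100)/210 = 0.5238 (×7); (210−120)/210 = 0.4286 (×16).
Raised to α = 3.0: 0.29630 (×30); 0.14372 (×7); 0.07872 (×16).
Sum = 11.154411; FGT(3.0) = 11.154411 / 92 = 0.1212.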